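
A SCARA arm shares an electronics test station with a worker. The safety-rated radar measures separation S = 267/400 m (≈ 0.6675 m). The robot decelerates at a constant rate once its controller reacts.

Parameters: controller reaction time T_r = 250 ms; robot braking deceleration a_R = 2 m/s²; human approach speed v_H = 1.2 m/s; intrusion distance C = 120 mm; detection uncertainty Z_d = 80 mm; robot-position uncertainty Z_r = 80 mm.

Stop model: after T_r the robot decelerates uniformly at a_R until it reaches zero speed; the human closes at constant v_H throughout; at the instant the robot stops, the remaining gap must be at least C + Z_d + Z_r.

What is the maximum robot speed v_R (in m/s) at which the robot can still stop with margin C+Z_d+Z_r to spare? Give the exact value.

v_R_max = 1/10 m/s = 0.1000 m/s

collect terms ⇒ (1/4)·v_R² + (17/20)·v_R + (-7/80) = 0
  disc = (17/20)² − 4·(1/4)·(-7/80) = 81/100 ; √disc = 9/10
  v_R = (−(17/20) + 9/10) / (2·(1/4)) = 1/10 m/s
check:
T_s = v_R/a_R = (1/10)/2 = 0.0500 s
reaction-phase robot travel = 0.1000·0.2500 = 0.0250 m
robot under decel: 0.1000²/(2·2.0000) = 0.0025 m
human over T_r+T_s: 1.2000·(0.2500+0.0500) = 0.3600 m
margins: 0.1200+0.0800+0.0800 = 0.2800 m
sum ≈ 0.0250+0.0025+0.3600+0.2800 ≈ 0.6675 m = S ✓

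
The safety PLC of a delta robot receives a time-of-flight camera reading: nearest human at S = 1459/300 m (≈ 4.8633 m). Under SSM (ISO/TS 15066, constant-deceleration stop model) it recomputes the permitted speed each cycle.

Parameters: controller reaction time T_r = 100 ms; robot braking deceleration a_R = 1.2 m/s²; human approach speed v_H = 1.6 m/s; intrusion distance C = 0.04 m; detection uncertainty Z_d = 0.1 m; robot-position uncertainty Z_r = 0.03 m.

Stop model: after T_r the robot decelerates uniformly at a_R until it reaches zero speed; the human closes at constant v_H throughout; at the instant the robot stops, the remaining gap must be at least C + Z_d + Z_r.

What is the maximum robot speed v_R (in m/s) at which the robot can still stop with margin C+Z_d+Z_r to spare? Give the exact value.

v_R_max = 2 m/s = 2.0000 m/s

collect terms ⇒ (5/12)·v_R² + (43/30)·v_R + (-68/15) = 0
  disc = (43/30)² − 4·(5/12)·(-68/15) = 961/100 ; √disc = 31/10
  v_R = (−(43/30) + 31/10) / (2·(5/12)) = 2 m/s
check:
stop time T_s = 2/(6/5) = 1.6667 s
robot in T_r: 2.0000·0.1000 = 0.2000 m
braking distance = 2.0000²/(2·1.2000) = 1.6667 m
human closes 1.6000·1.7667 = 2.8267 m
residual clearance needed = 0.0400+0.1000+0.0300 = 0.1700 m
sum ≈ 0.2000+1.6667+2.8267+0.1700 ≈ 4.8633 m = S ✓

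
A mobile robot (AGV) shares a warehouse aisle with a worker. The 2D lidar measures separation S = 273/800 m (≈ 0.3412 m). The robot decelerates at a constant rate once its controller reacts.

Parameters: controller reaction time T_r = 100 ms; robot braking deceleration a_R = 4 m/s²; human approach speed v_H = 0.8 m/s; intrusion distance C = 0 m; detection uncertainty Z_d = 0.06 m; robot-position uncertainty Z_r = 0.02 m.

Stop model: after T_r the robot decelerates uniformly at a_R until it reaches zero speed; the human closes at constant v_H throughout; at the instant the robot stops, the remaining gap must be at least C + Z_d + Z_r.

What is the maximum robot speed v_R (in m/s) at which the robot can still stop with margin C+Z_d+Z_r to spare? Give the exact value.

v_R_max = 1/2 m/s = 0.5000 m/s

quadratic (1/8)·v² + (3/10)·v + (-29/160) = 0
  disc = (3/10)² − 4·(1/8)·(-29/160) = 289/1600 ; √disc = 17/40
  v_R = (−(3/10) + 17/40) / (2·(1/8)) = 1/2 m/s
check:
braking lasts T_s = (1/2)/4 = 0.1250 s
reaction-phase robot travel = 0.5000·0.1000 = 0.0500 m
robot covers 0.5000·0.1250 − ½·4.0000·0.1250² = 0.0312 m while stopping
human over T_r+T_s: 0.8000·(0.1000+0.1250) = 0.1800 m
margins: 0.0000+0.0600+0.0200 = 0.0800 m
sum ≈ 0.0500+0.0312+0.1800+0.0800 ≈ 0.3412 m = S ✓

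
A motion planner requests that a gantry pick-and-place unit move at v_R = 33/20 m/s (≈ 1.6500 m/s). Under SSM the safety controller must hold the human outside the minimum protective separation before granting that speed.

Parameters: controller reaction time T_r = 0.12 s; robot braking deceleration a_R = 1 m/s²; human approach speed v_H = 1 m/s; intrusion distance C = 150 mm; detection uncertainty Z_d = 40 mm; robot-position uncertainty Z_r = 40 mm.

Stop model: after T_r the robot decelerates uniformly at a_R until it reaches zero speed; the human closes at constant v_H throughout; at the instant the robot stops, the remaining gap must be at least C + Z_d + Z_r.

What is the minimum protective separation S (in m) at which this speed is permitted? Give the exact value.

braking lasts T_s = (33/20)/1 = 1.6500 s
robot in T_r: 1.6500·0.1200 = 0.1980 m
braking distance = 1.6500²/(2·1.0000) = 1.3613 m
human over T_r+T_s: 1.0000·(0.1200+1.6500) = 1.7700 m
C+Z_d+Z_r = 0.1500+0.0400+0.0400 = 0.2300 m
S_min ≈ 0.1980+1.3613+1.7700+0.2300  ⇒  S_min = 14237/4000 m

S_min = 14237/4000 m = 3.5593 m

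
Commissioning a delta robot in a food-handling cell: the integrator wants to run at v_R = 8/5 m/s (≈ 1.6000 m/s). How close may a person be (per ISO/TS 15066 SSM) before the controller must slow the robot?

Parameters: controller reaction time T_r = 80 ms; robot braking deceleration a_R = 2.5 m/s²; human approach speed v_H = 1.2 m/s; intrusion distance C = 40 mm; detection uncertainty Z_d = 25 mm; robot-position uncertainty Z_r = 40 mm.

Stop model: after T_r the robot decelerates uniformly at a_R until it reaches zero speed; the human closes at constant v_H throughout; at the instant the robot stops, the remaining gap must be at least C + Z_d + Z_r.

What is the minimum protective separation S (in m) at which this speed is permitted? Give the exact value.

braking lasts T_s = (8/5)/(5/2) = 0.6400 s
reaction-phase robot travel = 1.6000·0.0800 = 0.1280 m
robot covers 1.6000·0.6400 − ½·2.5000·0.6400² = 0.5120 m while stopping
human closes 1.2000·0.7200 = 0.8640 m
residual clearance needed = 0.0400+0.0250+0.0400 = 0.1050 m
S_min ≈ 0.1280+0.5120+0.8640+0.1050  ⇒  S_min = 1609/1000 m

S_min = 1609/1000 m = 1.6090 m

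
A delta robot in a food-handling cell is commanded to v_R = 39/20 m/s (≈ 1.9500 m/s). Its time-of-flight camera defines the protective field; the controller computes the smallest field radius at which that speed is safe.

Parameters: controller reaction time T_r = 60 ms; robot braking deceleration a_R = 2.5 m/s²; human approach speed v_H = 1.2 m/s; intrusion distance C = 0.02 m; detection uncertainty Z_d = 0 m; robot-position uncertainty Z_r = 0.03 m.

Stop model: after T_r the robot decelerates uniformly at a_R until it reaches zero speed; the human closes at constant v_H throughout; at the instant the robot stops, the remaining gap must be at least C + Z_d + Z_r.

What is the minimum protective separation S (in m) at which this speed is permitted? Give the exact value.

stop time T_s = (39/20)/(5/2) = 0.7800 s
robot in T_r: 1.9500·0.0600 = 0.1170 m
robot under decel: 1.9500²/(2·2.5000) = 0.7605 m
person approaches 1.2000·(0.0600+0.7800) = 1.0080 m
C+Z_d+Z_r = 0.0200+0.0000+0.0300 = 0.0500 m
S_min ≈ 0.1170+0.7605+1.0080+0.0500  ⇒  S_min = 3871/2000 m

S_min = 3871/2000 m = 1.9355 m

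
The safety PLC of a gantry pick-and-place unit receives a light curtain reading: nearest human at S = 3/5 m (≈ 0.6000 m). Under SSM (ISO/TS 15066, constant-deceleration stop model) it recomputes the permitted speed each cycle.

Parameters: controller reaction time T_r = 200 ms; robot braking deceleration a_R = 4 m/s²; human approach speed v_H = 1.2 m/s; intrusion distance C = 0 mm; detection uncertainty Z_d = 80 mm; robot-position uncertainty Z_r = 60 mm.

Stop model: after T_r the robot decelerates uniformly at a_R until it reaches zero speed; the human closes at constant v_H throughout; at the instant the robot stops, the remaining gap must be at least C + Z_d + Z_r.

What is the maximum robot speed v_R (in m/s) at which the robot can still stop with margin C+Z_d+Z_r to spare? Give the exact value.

v_R_max = 2/5 m/s = 0.4000 m/s

collect terms ⇒ (1/8)·v_R² + (1/2)·v_R + (-11/50) = 0
  disc = (1/2)² − 4·(1/8)·(-11/50) = 9/25 ; √disc = 3/5
  v_R = (−(1/2) + 3/5) / (2·(1/8)) = 2/5 m/s
check:
braking lasts T_s = (2/5)/4 = 0.1000 s
reaction-phase robot travel = 0.4000·0.2000 = 0.0800 m
robot under decel: 0.4000²/(2·4.0000) = 0.0200 m
human over T_r+T_s: 1.2000·(0.2000+0.1000) = 0.3600 m
margins: 0.0000+0.0800+0.0600 = 0.1400 m
sum ≈ 0.0800+0.0200+0.3600+0.1400 ≈ 0.6000 m = S ✓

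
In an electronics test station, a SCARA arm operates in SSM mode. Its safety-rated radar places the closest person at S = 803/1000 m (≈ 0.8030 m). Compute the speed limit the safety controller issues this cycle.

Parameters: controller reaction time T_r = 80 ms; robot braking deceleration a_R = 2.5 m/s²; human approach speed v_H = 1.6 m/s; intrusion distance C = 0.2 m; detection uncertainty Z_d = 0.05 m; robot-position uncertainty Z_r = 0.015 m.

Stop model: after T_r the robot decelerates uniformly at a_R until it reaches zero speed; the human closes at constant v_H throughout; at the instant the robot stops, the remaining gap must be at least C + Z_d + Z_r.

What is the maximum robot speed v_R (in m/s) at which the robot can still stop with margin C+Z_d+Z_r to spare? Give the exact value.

v_R_max = 1/2 m/s = 0.5000 m/s

collect terms ⇒ (1/5)·v_R² + (18/25)·v_R + (-41/100) = 0
  disc = (18/25)² − 4·(1/5)·(-41/100) = 529/625 ; √disc = 23/25
  v_R = (−(18/25) + 23/25) / (2·(1/5)) = 1/2 m/s
check:
braking lasts T_s = (1/2)/(5/2) = 0.2000 s
robot covers v_R·T_r = 0.5000·0.0800 = 0.0400 m before braking
robot covers 0.5000·0.2000 − ½·2.5000·0.2000² = 0.0500 m while stopping
human over T_r+T_s: 1.6000·(0.0800+0.2000) = 0.4480 m
C+Z_d+Z_r = 0.2000+0.0500+0.0150 = 0.2650 m
sum ≈ 0.0400+0.0500+0.4480+0.2650 ≈ 0.8030 m = S ✓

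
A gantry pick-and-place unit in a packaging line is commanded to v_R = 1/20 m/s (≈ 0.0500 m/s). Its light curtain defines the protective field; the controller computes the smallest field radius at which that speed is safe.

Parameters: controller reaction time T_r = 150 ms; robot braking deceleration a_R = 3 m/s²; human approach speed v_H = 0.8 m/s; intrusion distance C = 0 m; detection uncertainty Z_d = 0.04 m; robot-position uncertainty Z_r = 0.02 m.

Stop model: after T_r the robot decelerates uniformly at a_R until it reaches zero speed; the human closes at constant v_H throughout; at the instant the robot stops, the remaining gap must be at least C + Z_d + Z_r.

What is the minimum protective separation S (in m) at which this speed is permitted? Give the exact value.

stop time T_s = (1/20)/3 = 0.0167 s
reaction-phase robot travel = 0.0500·0.1500 = 0.0075 m
braking distance = 0.0500²/(2·3.0000) = 0.0004 m
human over T_r+T_s: 0.8000·(0.1500+0.0167) = 0.1333 m
residual clearance needed = 0.0000+0.0400+0.0200 = 0.0600 m
S_min ≈ 0.0075+0.0004+0.1333+0.0600  ⇒  S_min = 161/800 m

S_min = 161/800 m = 0.2013 m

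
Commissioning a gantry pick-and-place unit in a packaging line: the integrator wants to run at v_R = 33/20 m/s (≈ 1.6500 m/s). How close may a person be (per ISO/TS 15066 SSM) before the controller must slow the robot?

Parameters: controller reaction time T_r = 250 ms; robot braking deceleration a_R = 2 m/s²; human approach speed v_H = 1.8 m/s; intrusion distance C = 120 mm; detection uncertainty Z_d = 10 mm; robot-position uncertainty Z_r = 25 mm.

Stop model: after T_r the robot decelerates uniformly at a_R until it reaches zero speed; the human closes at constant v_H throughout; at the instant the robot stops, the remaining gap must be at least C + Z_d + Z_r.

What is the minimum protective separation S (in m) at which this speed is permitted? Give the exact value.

stop time T_s = (33/20)/2 = 0.8250 s
reaction-phase robot travel = 1.6500·0.2500 = 0.4125 m
robot covers 1.6500·0.8250 − ½·2.0000·0.8250² = 0.6806 m while stopping
person approaches 1.8000·(0.2500+0.8250) = 1.9350 m
C+Z_d+Z_r = 0.1200+0.0100+0.0250 = 0.1550 m
S_min ≈ 0.4125+0.6806+1.9350+0.1550  ⇒  S_min = 5093/1600 m

S_min = 5093/1600 m = 3.1831 m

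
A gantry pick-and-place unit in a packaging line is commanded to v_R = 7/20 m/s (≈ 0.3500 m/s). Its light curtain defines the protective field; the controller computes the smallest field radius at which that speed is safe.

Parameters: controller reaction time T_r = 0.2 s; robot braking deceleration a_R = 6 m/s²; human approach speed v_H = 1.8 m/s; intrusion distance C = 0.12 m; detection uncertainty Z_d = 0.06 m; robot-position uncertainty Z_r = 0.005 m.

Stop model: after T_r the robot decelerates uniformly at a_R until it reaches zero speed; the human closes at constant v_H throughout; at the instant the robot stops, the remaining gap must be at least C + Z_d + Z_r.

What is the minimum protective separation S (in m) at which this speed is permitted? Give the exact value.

T_s = v_R/a_R = (7/20)/6 = 0.0583 s
robot in T_r: 0.3500·0.2000 = 0.0700 m
robot under decel: 0.3500²/(2·6.0000) = 0.0102 m
human over T_r+T_s: 1.8000·(0.2000+0.0583) = 0.4650 m
residual clearance needed = 0.1200+0.0600+0.0050 = 0.1850 m
S_min ≈ 0.0700+0.0102+0.4650+0.1850  ⇒  S_min = 701/960 m

S_min = 701/960 m = 0.7302 m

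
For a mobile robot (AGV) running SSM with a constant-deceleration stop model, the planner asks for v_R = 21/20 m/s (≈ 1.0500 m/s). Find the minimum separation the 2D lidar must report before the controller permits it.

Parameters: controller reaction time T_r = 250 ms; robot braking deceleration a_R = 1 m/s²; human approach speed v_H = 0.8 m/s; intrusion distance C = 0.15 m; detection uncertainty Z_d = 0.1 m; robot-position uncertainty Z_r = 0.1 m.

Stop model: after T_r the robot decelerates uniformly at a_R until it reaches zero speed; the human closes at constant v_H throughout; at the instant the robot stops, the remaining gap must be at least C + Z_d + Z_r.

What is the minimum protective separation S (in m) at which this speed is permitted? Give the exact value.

T_s = v_R/a_R = (21/20)/1 = 1.0500 s
reaction-phase robot travel = 1.0500·0.2500 = 0.2625 m
braking distance = 1.0500²/(2·1.0000) = 0.5513 m
person approaches 0.8000·(0.2500+1.0500) = 1.0400 m
residual clearance needed = 0.1500+0.1000+0.1000 = 0.3500 m
S_min ≈ 0.2625+0.5513+1.0400+0.3500  ⇒  S_min = 1763/800 m

S_min = 1763/800 m = 2.2037 m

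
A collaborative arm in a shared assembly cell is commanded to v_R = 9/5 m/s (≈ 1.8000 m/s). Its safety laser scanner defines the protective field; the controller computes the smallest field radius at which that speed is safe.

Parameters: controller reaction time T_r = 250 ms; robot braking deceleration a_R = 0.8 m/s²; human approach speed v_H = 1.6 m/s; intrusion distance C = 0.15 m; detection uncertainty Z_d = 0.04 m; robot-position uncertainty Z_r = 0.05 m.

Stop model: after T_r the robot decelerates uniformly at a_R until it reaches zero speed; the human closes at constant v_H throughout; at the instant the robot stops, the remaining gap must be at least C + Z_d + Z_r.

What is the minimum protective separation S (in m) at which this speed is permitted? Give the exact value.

S_min = 1343/200 m = 6.7150 m

stop time T_s = (9/5)/(4/5) = 2.2500 s
robot in T_r: 1.8000·0.2500 = 0.4500 m
braking distance = 1.8000²/(2·0.8000) = 2.0250 m
human closes 1.6000·2.5000 = 4.0000 m
C+Z_d+Z_r = 0.1500+0.0400+0.0500 = 0.2400 m
S_min ≈ 0.4500+2.0250+4.0000+0.2400  ⇒  S_min = 1343/200 m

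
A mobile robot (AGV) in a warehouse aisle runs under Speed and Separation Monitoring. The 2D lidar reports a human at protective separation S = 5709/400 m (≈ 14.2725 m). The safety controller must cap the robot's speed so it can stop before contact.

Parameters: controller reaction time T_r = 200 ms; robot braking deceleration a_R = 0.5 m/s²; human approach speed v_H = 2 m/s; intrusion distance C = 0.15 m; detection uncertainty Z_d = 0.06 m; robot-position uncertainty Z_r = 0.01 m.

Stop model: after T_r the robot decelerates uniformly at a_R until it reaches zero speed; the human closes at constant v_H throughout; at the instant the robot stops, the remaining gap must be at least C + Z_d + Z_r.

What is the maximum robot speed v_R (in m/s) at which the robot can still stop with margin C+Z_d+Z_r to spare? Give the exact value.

at the boundary: (1)·v² + (21/5)·v + (-5461/400) = 0
  disc = (21/5)² − 4·(1)·(-5461/400) = 289/4 ; √disc = 17/2
  v_R = (−(21/5) + 17/2) / (2·(1)) = 43/20 m/s
check:
braking lasts T_s = (43/20)/(1/2) = 4.3000 s
robot covers v_R·T_r = 2.1500·0.2000 = 0.4300 m before braking
braking distance = 2.1500²/(2·0.5000) = 4.6225 m
person approaches 2.0000·(0.2000+4.3000) = 9.0000 m
residual clearance needed = 0.1500+0.0600+0.0100 = 0.2200 m
sum ≈ 0.4300+4.6225+9.0000+0.2200 ≈ 14.2725 m = S ✓

v_R_max = 43/20 m/s = 2.1500 m/s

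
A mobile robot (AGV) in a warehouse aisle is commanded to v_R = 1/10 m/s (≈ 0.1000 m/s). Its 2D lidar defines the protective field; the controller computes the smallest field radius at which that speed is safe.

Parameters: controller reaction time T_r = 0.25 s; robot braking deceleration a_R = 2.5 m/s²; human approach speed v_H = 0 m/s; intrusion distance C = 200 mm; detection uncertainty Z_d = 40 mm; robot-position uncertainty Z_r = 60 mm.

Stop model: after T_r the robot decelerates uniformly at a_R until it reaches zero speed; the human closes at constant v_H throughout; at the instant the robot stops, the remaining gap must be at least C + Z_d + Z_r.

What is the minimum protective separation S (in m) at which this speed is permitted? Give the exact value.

T_s = v_R/a_R = (1/10)/(5/2) = 0.0400 s
robot covers v_R·T_r = 0.1000·0.2500 = 0.0250 m before braking
braking distance = 0.1000²/(2·2.5000) = 0.0020 m
person approaches 0.0000·(0.2500+0.0400) = 0.0000 m
C+Z_d+Z_r = 0.2000+0.0400+0.0600 = 0.3000 m
S_min ≈ 0.0250+0.0020+0.0000+0.3000  ⇒  S_min = 327/1000 m

S_min = 327/1000 m = 0.3270 m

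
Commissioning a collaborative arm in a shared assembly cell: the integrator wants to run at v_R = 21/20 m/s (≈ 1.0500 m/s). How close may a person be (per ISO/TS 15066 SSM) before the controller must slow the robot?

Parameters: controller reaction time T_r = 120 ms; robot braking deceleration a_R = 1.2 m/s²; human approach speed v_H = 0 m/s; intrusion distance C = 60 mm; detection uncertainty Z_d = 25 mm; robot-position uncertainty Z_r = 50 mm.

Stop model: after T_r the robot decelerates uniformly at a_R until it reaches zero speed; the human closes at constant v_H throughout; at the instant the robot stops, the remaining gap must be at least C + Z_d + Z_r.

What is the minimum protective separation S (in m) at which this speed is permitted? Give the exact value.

S_min = 5763/8000 m = 0.7204 m

stop time T_s = (21/20)/(6/5) = 0.8750 s
robot covers v_R·T_r = 1.0500·0.1200 = 0.1260 m before braking
robot covers 1.0500·0.8750 − ½·1.2000·0.8750² = 0.4594 m while stopping
human closes 0.0000·0.9950 = 0.0000 m
C+Z_d+Z_r = 0.0600+0.0250+0.0500 = 0.1350 m
S_min ≈ 0.1260+0.4594+0.0000+0.1350  ⇒  S_min = 5763/8000 m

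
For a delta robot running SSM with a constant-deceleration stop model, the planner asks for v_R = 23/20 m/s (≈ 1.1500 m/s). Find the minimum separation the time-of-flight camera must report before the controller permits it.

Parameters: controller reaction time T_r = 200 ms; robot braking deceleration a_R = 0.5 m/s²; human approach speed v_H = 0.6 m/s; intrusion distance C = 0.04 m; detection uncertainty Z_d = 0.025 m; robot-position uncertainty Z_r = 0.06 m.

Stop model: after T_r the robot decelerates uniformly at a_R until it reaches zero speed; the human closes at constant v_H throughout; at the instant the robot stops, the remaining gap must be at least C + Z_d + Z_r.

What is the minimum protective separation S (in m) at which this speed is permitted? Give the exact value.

T_s = v_R/a_R = (23/20)/(1/2) = 2.3000 s
reaction-phase robot travel = 1.1500·0.2000 = 0.2300 m
braking distance = 1.1500²/(2·0.5000) = 1.3225 m
human over T_r+T_s: 0.6000·(0.2000+2.3000) = 1.5000 m
C+Z_d+Z_r = 0.0400+0.0250+0.0600 = 0.1250 m
S_min ≈ 0.2300+1.3225+1.5000+0.1250  ⇒  S_min = 1271/400 m

S_min = 1271/400 m = 3.1775 m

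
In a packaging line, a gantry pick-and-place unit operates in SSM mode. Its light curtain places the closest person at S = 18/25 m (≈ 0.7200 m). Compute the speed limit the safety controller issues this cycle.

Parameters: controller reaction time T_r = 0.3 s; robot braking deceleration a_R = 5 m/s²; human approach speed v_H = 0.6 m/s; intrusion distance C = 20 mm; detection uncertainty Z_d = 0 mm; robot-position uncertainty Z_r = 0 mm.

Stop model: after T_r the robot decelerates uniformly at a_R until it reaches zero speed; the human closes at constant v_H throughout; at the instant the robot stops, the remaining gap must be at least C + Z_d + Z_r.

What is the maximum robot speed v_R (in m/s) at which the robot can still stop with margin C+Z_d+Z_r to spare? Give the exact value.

v_R_max = 1 m/s = 1.0000 m/s

collect terms ⇒ (1/10)·v_R² + (21/50)·v_R + (-13/25) = 0
  disc = (21/50)² − 4·(1/10)·(-13/25) = 961/2500 ; √disc = 31/50
  v_R = (−(21/50) + 31/50) / (2·(1/10)) = 1 m/s
check:
braking lasts T_s = 1/5 = 0.2000 s
robot in T_r: 1.0000·0.3000 = 0.3000 m
robot covers 1.0000·0.2000 − ½·5.0000·0.2000² = 0.1000 m while stopping
person approaches 0.6000·(0.3000+0.2000) = 0.3000 m
margins: 0.0200+0.0000+0.0000 = 0.0200 m
sum ≈ 0.3000+0.1000+0.3000+0.0200 ≈ 0.7200 m = S ✓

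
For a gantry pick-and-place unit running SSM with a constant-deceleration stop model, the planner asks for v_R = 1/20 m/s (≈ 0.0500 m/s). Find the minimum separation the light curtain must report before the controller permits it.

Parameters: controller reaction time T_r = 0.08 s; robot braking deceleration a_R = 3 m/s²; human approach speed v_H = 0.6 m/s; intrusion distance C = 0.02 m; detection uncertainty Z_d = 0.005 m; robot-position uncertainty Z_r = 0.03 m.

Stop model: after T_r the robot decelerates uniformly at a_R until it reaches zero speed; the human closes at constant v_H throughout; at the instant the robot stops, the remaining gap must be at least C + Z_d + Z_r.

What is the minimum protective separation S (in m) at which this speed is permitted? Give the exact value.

braking lasts T_s = (1/20)/3 = 0.0167 s
reaction-phase robot travel = 0.0500·0.0800 = 0.0040 m
robot covers 0.0500·0.0167 − ½·3.0000·0.0167² = 0.0004 m while stopping
human over T_r+T_s: 0.6000·(0.0800+0.0167) = 0.0580 m
residual clearance needed = 0.0200+0.0050+0.0300 = 0.0550 m
S_min ≈ 0.0040+0.0004+0.0580+0.0550  ⇒  S_min = 1409/12000 m

S_min = 1409/12000 m = 0.1174 m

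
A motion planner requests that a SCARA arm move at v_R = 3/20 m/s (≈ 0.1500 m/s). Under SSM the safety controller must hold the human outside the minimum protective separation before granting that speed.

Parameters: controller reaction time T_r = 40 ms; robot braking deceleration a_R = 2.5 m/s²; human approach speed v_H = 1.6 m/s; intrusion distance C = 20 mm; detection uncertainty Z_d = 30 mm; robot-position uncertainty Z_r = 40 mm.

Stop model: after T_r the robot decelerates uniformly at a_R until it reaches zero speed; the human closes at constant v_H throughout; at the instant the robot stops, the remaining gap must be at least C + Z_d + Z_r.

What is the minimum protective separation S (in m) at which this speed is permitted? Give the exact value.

T_s = v_R/a_R = (3/20)/(5/2) = 0.0600 s
robot covers v_R·T_r = 0.1500·0.0400 = 0.0060 m before braking
robot covers 0.1500·0.0600 − ½·2.5000·0.0600² = 0.0045 m while stopping
human over T_r+T_s: 1.6000·(0.0400+0.0600) = 0.1600 m
C+Z_d+Z_r = 0.0200+0.0300+0.0400 = 0.0900 m
S_min ≈ 0.0060+0.0045+0.1600+0.0900  ⇒  S_min = 521/2000 m

S_min = 521/2000 m = 0.2605 m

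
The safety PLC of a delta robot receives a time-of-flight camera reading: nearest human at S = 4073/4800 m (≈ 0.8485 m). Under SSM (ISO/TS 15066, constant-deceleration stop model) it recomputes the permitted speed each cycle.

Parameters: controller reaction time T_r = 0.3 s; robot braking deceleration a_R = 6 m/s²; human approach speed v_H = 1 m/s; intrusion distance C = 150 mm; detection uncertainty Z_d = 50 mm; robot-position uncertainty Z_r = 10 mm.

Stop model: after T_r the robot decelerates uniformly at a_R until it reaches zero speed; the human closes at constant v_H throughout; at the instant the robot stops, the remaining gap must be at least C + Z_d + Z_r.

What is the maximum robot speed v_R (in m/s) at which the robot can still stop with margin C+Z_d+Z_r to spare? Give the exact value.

at the boundary: (1/12)·v² + (7/15)·v + (-65/192) = 0
  disc = (7/15)² − 4·(1/12)·(-65/192) = 529/1600 ; √disc = 23/40
  v_R = (−(7/15) + 23/40) / (2·(1/12)) = 13/20 m/s
check:
braking lasts T_s = (13/20)/6 = 0.1083 s
robot in T_r: 0.6500·0.3000 = 0.1950 m
robot covers 0.6500·0.1083 − ½·6.0000·0.1083² = 0.0352 m while stopping
person approaches 1.0000·(0.3000+0.1083) = 0.4083 m
C+Z_d+Z_r = 0.1500+0.0500+0.0100 = 0.2100 m
sum ≈ 0.1950+0.0352+0.4083+0.2100 ≈ 0.8485 m = S ✓

v_R_max = 13/20 m/s = 0.6500 m/s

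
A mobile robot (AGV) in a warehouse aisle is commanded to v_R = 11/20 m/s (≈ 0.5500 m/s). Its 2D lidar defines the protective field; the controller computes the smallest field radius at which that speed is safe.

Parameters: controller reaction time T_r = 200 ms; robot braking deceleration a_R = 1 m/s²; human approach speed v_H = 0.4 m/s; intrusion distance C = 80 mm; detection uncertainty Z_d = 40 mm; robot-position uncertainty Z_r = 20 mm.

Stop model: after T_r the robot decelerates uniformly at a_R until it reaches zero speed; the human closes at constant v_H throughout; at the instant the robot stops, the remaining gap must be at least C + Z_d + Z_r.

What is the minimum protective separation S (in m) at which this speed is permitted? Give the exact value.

T_s = v_R/a_R = (11/20)/1 = 0.5500 s
reaction-phase robot travel = 0.5500·0.2000 = 0.1100 m
braking distance = 0.5500²/(2·1.0000) = 0.1512 m
human closes 0.4000·0.7500 = 0.3000 m
margins: 0.0800+0.0400+0.0200 = 0.1400 m
S_min ≈ 0.1100+0.1512+0.3000+0.1400  ⇒  S_min = 561/800 m

S_min = 561/800 m = 0.7013 m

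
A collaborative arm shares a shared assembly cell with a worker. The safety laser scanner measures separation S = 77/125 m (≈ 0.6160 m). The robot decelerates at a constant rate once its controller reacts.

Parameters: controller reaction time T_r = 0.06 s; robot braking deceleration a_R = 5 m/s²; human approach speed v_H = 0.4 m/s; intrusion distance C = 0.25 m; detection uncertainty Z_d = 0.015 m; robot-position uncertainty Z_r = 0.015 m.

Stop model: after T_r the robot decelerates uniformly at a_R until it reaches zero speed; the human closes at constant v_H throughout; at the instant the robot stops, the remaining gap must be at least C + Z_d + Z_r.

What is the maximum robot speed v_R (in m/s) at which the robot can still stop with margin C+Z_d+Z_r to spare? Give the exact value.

v_R_max = 6/5 m/s = 1.2000 m/s

at the boundary: (1/10)·v² + (7/50)·v + (-39/125) = 0
  disc = (7/50)² − 4·(1/10)·(-39/125) = 361/2500 ; √disc = 19/50
  v_R = (−(7/50) + 19/50) / (2·(1/10)) = 6/5 m/s
check:
stop time T_s = (6/5)/5 = 0.2400 s
reaction-phase robot travel = 1.2000·0.0600 = 0.0720 m
robot covers 1.2000·0.2400 − ½·5.0000·0.2400² = 0.1440 m while stopping
person approaches 0.4000·(0.0600+0.2400) = 0.1200 m
C+Z_d+Z_r = 0.2500+0.0150+0.0150 = 0.2800 m
sum ≈ 0.0720+0.1440+0.1200+0.2800 ≈ 0.6160 m = S ✓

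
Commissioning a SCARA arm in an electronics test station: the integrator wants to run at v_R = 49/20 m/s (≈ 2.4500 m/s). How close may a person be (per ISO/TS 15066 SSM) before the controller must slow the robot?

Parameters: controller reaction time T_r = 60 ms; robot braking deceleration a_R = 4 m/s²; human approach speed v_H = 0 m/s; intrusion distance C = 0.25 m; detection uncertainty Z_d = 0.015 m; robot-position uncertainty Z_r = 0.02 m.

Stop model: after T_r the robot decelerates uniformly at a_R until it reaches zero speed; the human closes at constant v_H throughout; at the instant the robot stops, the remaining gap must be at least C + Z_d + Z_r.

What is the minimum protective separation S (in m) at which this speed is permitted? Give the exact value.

stop time T_s = (49/20)/4 = 0.6125 s
robot covers v_R·T_r = 2.4500·0.0600 = 0.1470 m before braking
robot under decel: 2.4500²/(2·4.0000) = 0.7503 m
human closes 0.0000·0.6725 = 0.0000 m
C+Z_d+Z_r = 0.2500+0.0150+0.0200 = 0.2850 m
S_min ≈ 0.1470+0.7503+0.0000+0.2850  ⇒  S_min = 18917/16000 m

S_min = 18917/16000 m = 1.1823 m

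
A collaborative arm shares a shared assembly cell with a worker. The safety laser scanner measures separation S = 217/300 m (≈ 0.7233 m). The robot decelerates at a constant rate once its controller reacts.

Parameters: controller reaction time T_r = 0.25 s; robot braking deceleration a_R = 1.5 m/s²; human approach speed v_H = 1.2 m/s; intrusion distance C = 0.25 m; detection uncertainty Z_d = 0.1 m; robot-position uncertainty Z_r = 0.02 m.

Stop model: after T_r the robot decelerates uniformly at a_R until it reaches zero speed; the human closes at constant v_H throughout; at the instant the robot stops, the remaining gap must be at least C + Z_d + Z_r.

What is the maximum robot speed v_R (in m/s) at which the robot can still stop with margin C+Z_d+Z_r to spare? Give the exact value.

at the boundary: (1/3)·v² + (21/20)·v + (-4/75) = 0
  disc = (21/20)² − 4·(1/3)·(-4/75) = 169/144 ; √disc = 13/12
  v_R = (−(21/20) + 13/12) / (2·(1/3)) = 1/20 m/s
check:
braking lasts T_s = (1/20)/(3/2) = 0.0333 s
reaction-phase robot travel = 0.0500·0.2500 = 0.0125 m
robot under decel: 0.0500²/(2·1.5000) = 0.0008 m
human closes 1.2000·0.2833 = 0.3400 m
residual clearance needed = 0.2500+0.1000+0.0200 = 0.3700 m
sum ≈ 0.0125+0.0008+0.3400+0.3700 ≈ 0.7233 m = S ✓

v_R_max = 1/20 m/s = 0.0500 m/s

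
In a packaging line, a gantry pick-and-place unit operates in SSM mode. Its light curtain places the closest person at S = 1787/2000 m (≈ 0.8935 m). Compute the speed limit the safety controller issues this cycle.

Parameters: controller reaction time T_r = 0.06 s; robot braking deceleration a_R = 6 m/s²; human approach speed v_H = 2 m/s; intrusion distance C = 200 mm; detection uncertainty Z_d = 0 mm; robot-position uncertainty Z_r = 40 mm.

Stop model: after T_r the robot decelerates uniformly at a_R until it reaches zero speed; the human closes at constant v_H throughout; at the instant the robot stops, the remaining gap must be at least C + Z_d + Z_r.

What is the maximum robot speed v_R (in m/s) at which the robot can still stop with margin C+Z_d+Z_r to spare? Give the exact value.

quadratic (1/12)·v² + (59/150)·v + (-1067/2000) = 0
  disc = (59/150)² − 4·(1/12)·(-1067/2000) = 29929/90000 ; √disc = 173/300
  v_R = (−(59/150) + 173/300) / (2·(1/12)) = 11/10 m/s
check:
stop time T_s = (11/10)/6 = 0.1833 s
reaction-phase robot travel = 1.1000·0.0600 = 0.0660 m
robot under decel: 1.1000²/(2·6.0000) = 0.1008 m
person approaches 2.0000·(0.0600+0.1833) = 0.4867 m
residual clearance needed = 0.2000+0.0000+0.0400 = 0.2400 m
sum ≈ 0.0660+0.1008+0.4867+0.2400 ≈ 0.8935 m = S ✓

v_R_max = 11/10 m/s = 1.1000 m/s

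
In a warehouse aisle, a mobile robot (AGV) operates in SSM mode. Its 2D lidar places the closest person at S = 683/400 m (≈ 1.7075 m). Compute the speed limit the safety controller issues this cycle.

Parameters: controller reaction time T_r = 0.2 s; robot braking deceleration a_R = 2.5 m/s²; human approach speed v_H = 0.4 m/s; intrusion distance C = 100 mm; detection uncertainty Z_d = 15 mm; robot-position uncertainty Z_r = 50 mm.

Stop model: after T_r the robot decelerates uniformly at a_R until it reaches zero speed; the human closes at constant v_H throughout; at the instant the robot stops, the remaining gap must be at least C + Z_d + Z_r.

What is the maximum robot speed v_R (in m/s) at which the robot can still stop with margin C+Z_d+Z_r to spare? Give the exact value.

collect terms ⇒ (1/5)·v_R² + (9/25)·v_R + (-117/80) = 0
  disc = (9/25)² − 4·(1/5)·(-117/80) = 3249/2500 ; √disc = 57/50
  v_R = (−(9/25) + 57/50) / (2·(1/5)) = 39/20 m/s
check:
T_s = v_R/a_R = (39/20)/(5/2) = 0.7800 s
robot covers v_R·T_r = 1.9500·0.2000 = 0.3900 m before braking
robot covers 1.9500·0.7800 − ½·2.5000·0.7800² = 0.7605 m while stopping
human over T_r+T_s: 0.4000·(0.2000+0.7800) = 0.3920 m
residual clearance needed = 0.1000+0.0150+0.0500 = 0.1650 m
sum ≈ 0.3900+0.7605+0.3920+0.1650 ≈ 1.7075 m = S ✓

v_R_max = 39/20 m/s = 1.9500 m/s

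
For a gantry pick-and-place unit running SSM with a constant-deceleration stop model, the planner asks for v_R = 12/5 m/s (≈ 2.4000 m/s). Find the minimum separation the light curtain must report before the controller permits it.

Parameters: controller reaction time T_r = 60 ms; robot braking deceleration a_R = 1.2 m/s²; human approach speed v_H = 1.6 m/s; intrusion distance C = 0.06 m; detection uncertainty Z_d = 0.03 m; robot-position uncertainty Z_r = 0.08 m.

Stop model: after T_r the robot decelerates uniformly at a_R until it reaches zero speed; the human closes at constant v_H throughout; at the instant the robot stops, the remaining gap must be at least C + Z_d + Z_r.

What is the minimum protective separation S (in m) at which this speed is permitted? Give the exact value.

stop time T_s = (12/5)/(6/5) = 2.0000 s
robot in T_r: 2.4000·0.0600 = 0.1440 m
robot covers 2.4000·2.0000 − ½·1.2000·2.0000² = 2.4000 m while stopping
human over T_r+T_s: 1.6000·(0.0600+2.0000) = 3.2960 m
C+Z_d+Z_r = 0.0600+0.0300+0.0800 = 0.1700 m
S_min ≈ 0.1440+2.4000+3.2960+0.1700  ⇒  S_min = 601/100 m

S_min = 601/100 m = 6.0100 m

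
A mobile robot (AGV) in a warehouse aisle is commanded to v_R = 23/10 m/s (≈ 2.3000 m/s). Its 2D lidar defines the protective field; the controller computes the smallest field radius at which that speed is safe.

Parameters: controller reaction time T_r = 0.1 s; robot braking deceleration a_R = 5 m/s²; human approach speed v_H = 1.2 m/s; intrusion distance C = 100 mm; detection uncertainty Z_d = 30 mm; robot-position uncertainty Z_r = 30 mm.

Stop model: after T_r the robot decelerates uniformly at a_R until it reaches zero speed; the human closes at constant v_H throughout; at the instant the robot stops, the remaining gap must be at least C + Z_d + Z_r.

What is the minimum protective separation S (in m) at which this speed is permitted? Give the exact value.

S_min = 1591/1000 m = 1.5910 m

braking lasts T_s = (23/10)/5 = 0.4600 s
robot covers v_R·T_r = 2.3000·0.1000 = 0.2300 m before braking
braking distance = 2.3000²/(2·5.0000) = 0.5290 m
person approaches 1.2000·(0.1000+0.4600) = 0.6720 m
residual clearance needed = 0.1000+0.0300+0.0300 = 0.1600 m
S_min ≈ 0.2300+0.5290+0.6720+0.1600  ⇒  S_min = 1591/1000 m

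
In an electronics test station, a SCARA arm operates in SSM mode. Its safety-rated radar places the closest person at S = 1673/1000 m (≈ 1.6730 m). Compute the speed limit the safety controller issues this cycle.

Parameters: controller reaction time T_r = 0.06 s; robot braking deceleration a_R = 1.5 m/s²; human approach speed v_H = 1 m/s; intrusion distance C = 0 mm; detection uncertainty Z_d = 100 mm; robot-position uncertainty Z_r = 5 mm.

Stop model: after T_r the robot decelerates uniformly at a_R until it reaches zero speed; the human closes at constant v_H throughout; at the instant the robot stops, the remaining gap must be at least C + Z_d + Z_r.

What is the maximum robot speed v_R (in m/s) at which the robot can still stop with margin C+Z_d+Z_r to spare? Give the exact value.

at the boundary: (1/3)·v² + (109/150)·v + (-377/250) = 0
  disc = (109/150)² − 4·(1/3)·(-377/250) = 57121/22500 ; √disc = 239/150
  v_R = (−(109/150) + 239/150) / (2·(1/3)) = 13/10 m/s
check:
braking lasts T_s = (13/10)/(3/2) = 0.8667 s
robot covers v_R·T_r = 1.3000·0.0600 = 0.0780 m before braking
robot covers 1.3000·0.8667 − ½·1.5000·0.8667² = 0.5633 m while stopping
person approaches 1.0000·(0.0600+0.8667) = 0.9267 m
margins: 0.0000+0.1000+0.0050 = 0.1050 m
sum ≈ 0.0780+0.5633+0.9267+0.1050 ≈ 1.6730 m = S ✓

v_R_max = 13/10 m/s = 1.3000 m/s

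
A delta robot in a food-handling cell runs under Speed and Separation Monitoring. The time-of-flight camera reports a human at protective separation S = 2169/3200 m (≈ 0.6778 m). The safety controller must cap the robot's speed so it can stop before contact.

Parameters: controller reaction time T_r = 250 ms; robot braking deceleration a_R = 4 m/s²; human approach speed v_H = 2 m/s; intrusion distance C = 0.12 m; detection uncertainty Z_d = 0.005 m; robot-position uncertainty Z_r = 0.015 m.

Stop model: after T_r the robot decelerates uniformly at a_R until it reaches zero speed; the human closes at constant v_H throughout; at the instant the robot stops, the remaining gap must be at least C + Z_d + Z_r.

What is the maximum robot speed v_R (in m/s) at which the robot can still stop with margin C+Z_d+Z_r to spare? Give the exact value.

v_R_max = 1/20 m/s = 0.0500 m/s

quadratic (1/8)·v² + (3/4)·v + (-121/3200) = 0
  disc = (3/4)² − 4·(1/8)·(-121/3200) = 3721/6400 ; √disc = 61/80
  v_R = (−(3/4) + 61/80) / (2·(1/8)) = 1/20 m/s
check:
stop time T_s = (1/20)/4 = 0.0125 s
reaction-phase robot travel = 0.0500·0.2500 = 0.0125 m
robot under decel: 0.0500²/(2·4.0000) = 0.0003 m
human over T_r+T_s: 2.0000·(0.2500+0.0125) = 0.5250 m
margins: 0.1200+0.0050+0.0150 = 0.1400 m
sum ≈ 0.0125+0.0003+0.5250+0.1400 ≈ 0.6778 m = S ✓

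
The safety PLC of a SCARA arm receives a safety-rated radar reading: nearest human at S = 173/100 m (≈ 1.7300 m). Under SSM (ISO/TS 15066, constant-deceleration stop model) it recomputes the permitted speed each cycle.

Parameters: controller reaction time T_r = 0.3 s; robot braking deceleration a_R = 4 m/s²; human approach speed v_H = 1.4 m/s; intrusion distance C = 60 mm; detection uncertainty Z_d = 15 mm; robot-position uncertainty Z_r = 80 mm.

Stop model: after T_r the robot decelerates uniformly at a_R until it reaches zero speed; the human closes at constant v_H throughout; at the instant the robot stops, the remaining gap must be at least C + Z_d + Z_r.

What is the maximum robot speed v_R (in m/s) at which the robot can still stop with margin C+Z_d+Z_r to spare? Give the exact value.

collect terms ⇒ (1/8)·v_R² + (13/20)·v_R + (-231/200) = 0
  disc = (13/20)² − 4·(1/8)·(-231/200) = 1 ; √disc = 1
  v_R = (−(13/20) + 1) / (2·(1/8)) = 7/5 m/s
check:
braking lasts T_s = (7/5)/4 = 0.3500 s
reaction-phase robot travel = 1.4000·0.3000 = 0.4200 m
robot under decel: 1.4000²/(2·4.0000) = 0.2450 m
human over T_r+T_s: 1.4000·(0.3000+0.3500) = 0.9100 m
residual clearance needed = 0.0600+0.0150+0.0800 = 0.1550 m
sum ≈ 0.4200+0.2450+0.9100+0.1550 ≈ 1.7300 m = S ✓

v_R_max = 7/5 m/s = 1.4000 m/s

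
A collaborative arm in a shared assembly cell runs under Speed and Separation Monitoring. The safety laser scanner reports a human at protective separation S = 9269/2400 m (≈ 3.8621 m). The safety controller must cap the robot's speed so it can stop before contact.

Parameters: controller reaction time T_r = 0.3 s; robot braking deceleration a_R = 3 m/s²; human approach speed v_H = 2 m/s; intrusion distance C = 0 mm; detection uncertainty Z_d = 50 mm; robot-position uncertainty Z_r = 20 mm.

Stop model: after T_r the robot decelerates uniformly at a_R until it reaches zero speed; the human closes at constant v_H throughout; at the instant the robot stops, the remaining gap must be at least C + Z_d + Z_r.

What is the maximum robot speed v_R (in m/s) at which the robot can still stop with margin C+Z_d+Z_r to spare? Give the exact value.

v_R_max = 47/20 m/s = 2.3500 m/s

collect terms ⇒ (1/6)·v_R² + (29/30)·v_R + (-7661/2400) = 0
  disc = (29/30)² − 4·(1/6)·(-7661/2400) = 49/16 ; √disc = 7/4
  v_R = (−(29/30) + 7/4) / (2·(1/6)) = 47/20 m/s
check:
stop time T_s = (47/20)/3 = 0.7833 s
reaction-phase robot travel = 2.3500·0.3000 = 0.7050 m
robot covers 2.3500·0.7833 − ½·3.0000·0.7833² = 0.9204 m while stopping
human closes 2.0000·1.0833 = 2.1667 m
C+Z_d+Z_r = 0.0000+0.0500+0.0200 = 0.0700 m
sum ≈ 0.7050+0.9204+2.1667+0.0700 ≈ 3.8621 m = S ✓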